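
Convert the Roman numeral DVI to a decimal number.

DVI: D=500, V=5, I=1
500 + 5 + 1 = 506

506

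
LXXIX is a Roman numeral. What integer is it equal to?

LXXIX: L=50, X=10, X=10, IX=9
50 + 10 + 10 + 9 = 79

79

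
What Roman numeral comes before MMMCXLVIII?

MMMCXLVIII = 3148; previous is 3147

MMMCXLVII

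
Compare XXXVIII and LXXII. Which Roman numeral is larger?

XXXVIII = 38
LXXII = 72
72 is larger

LXXII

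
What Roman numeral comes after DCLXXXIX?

DCLXXXIX = 689, so the next integer is 689 + 1 = 690

DCXC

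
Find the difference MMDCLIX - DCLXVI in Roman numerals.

MMDCLIX = 2659
DCLXVI = 666
2659 - 666 = 1993

MCMXCIII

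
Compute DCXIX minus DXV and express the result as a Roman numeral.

DCXIX = 619
DXV = 515
619 - 515 = 104

CIV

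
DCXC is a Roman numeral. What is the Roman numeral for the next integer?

DCXC = 690; next is 691

DCXCI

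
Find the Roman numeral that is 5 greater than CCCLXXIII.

CCCLXXIII = 373
373 + 5 = 378

CCCLXXVIII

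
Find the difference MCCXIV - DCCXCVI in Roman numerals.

MCCXIV = 1214
DCCXCVI = 796
1214 - 796 = 418

CDXVIII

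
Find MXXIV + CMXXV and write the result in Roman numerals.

MXXIV = 1024
CMXXV = 925
1024 + 925 = 1949

MCMXLIX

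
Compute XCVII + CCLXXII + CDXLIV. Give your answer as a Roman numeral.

XCVII = 97, CCLXXII = 272, CDXLIV = 444
97 + 272 = 369
369 + 444 = 813

DCCCXIII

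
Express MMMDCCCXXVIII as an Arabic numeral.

MMMDCCCXXVIII: M=1000, M=1000, M=1000, D=500, C=100, C=100, C=100, X=10, X=10, V=5, I=1, I=1, I=1
1000 + 1000 + 1000 + 500 + 100 + 100 + 100 + 10 + 10 + 5 + 1 + 1 + 1 = 3828

3828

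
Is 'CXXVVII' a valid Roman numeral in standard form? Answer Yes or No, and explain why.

'CXXVVII': V should not appear more than once

No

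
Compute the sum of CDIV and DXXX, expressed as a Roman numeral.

CDIV = 404
DXXX = 530
404 + 530 = 934

CMXXXIV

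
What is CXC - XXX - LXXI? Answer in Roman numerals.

CXC = 190, XXX = 30, LXXI = 71
190 - 30 = 160
160 - 71 = 89

LXXXIX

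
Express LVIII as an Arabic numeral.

LVIII: L=50, V=5, I=1, I=1, I=1
50 + 5 + 1 + 1 + 1 = 58

58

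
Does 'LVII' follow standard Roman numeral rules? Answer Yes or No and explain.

'LVII': Check the rules: uses only the symbols I, V, X, L, C, D, M; no symbol is repeated more than three times in a row; V, L and D each appear at most once; no smaller symbol precedes a larger one (values never increase from left to right). Value: L (50) + V (5) + I (1) + I (1) = 57. So it is a valid standard Roman numeral.

Yes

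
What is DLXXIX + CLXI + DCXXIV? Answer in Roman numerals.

DLXXIX = 579, CLXI = 161, DCXXIV = 624
579 + 161 = 740
740 + 624 = 1364

MCCCLXIV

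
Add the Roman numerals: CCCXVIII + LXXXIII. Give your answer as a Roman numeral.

CCCXVIII = 318
LXXXIII = 83
318 + 83 = 401

CDI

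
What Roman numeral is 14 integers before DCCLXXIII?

DCCLXXIII = 773
773 - 14 = 759

DCCLIX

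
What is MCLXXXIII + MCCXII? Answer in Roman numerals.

MCLXXXIII = 1183
MCCXII = 1212
1183 + 1212 = 2395

MMCCCXCV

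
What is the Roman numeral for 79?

Convert 79 to Roman numerals:
  79 contains 1×50 (L)
  29 contains 2×10 (XX)
  9 contains 1×9 (IX)

LXXIX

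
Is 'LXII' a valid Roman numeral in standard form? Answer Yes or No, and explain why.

'LXII': Check the rules: uses only the symbols I, V, X, L, C, D, M; no symbol is repeated more than three times in a row; V, L and D each appear at most once; no smaller symbol precedes a larger one (values never increase from left to right). Value: L (50) + X (10) + I (1) + I (1) = 62. So it is a valid standard Roman numeral.

Yes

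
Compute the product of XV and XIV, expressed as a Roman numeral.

XV = 15
XIV = 14
15 × 14 = 210

CCX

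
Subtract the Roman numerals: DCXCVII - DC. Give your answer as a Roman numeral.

DCXCVII = 697
DC = 600
697 - 600 = 97

XCVII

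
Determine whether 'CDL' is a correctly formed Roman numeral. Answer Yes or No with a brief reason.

'CDL': Check the rules: uses only the symbols I, V, X, L, C, D, M; no symbol is repeated more than three times in a row; V, L and D each appear at most once; the only place a smaller symbol precedes a larger one is the allowed subtractive pair CD, the symbol right after such a pair (if any) is smaller than the pair's first symbol, and otherwise the values never increase from left to right. Value: CD (400) + L (50) = 450. So it is a valid standard Roman numeral.

Yes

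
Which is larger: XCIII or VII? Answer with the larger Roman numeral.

XCIII = 93
VII = 7
93 is larger

XCIII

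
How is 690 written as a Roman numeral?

Convert 690 to Roman numerals:
  690 contains 1×500 (D)
  190 contains 1×100 (C)
  90 contains 1×90 (XC)

DCXC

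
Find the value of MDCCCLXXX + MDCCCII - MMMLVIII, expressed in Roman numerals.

MDCCCLXXX = 1880, MDCCCII = 1802, MMMLVIII = 3058
1880 + 1802 = 3682
3682 - 3058 = 624

DCXXIV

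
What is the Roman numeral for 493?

Convert 493 to Roman numerals:
  493 contains 1×400 (CD)
  93 contains 1×90 (XC)
  3 contains 3×1 (III)

CDXCIII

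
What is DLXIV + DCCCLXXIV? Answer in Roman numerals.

DLXIV = 564
DCCCLXXIV = 874
564 + 874 = 1438

MCDXXXVIII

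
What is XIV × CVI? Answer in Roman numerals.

XIV = 14
CVI = 106
14 × 106 = 1484

MCDLXXXIV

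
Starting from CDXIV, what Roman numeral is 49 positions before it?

CDXIV = 414
414 - 49 = 365

CCCLXV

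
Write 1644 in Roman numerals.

Convert 1644 to Roman numerals:
  1644 contains 1×1000 (M)
  644 contains 1×500 (D)
  144 contains 1×100 (C)
  44 contains 1×40 (XL)
  4 contains 1×4 (IV)

MDCXLIV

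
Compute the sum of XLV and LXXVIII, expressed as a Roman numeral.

XLV = 45
LXXVIII = 78
45 + 78 = 123

CXXIII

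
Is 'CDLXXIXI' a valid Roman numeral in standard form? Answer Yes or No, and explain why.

'CDLXXIXI': I cannot come right after the subtractive pair IX: once I is subtracted in IX, the next symbol must be smaller than I

No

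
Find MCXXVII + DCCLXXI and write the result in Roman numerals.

MCXXVII = 1127
DCCLXXI = 771
1127 + 771 = 1898

MDCCCXCVIII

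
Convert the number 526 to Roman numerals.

Convert 526 to Roman numerals:
  526 contains 1×500 (D)
  26 contains 2×10 (XX)
  6 contains 1×5 (V)
  1 contains 1×1 (I)

DXXVI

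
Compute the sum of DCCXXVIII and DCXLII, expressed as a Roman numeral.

DCCXXVIII = 728
DCXLII = 642
728 + 642 = 1370

MCCCLXX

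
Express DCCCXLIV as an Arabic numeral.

DCCCXLIV: D=500, C=100, C=100, C=100, XL=40, IV=4
500 + 100 + 100 + 100 + 40 + 4 = 844

844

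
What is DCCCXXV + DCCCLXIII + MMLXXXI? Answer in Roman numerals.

DCCCXXV = 825, DCCCLXIII = 863, MMLXXXI = 2081
825 + 863 = 1688
1688 + 2081 = 3769

MMMDCCLXIX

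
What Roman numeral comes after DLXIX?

DLXIX = 569, so the next integer is 569 + 1 = 570

DLXX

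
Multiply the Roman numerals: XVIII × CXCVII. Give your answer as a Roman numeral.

XVIII = 18
CXCVII = 197
18 × 197 = 3546

MMMDXLVI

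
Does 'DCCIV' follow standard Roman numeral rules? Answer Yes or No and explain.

'DCCIV': Check the rules: uses only the symbols I, V, X, L, C, D, M; no symbol is repeated more than three times in a row; V, L and D each appear at most once; the only place a smaller symbol precedes a larger one is the allowed subtractive pair IV, the symbol right after such a pair (if any) is smaller than the pair's first symbol, and otherwise the values never increase from left to right. Value: D (500) + C (100) + C (100) + IV (4) = 704. So it is a valid standard Roman numeral.

Yes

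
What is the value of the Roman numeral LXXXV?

LXXXV: L=50, X=10, X=10, X=10, V=5
50 + 10 + 10 + 10 + 5 = 85

85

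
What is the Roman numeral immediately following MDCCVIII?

MDCCVIII = 1708, so the next integer is 1708 + 1 = 1709

MDCCIX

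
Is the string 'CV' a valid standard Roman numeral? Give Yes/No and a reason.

'CV': Check the rules: uses only the symbols I, V, X, L, C, D, M; no symbol is repeated more than three times in a row; V, L and D each appear at most once; no smaller symbol precedes a larger one (values never increase from left to right). Value: C (100) + V (5) = 105. So it is a valid standard Roman numeral.

Yes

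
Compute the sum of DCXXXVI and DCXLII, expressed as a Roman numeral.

DCXXXVI = 636
DCXLII = 642
636 + 642 = 1278

MCCLXXVIII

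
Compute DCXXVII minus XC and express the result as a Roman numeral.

DCXXVII = 627
XC = 90
627 - 90 = 537

DXXXVII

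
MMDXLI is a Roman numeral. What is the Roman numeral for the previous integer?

MMDXLI = 2541, so the previous integer is 2541 - 1 = 2540

MMDXL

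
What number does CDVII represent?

CDVII: CD=400, V=5, I=1, I=1
400 + 5 + 1 + 1 = 407

407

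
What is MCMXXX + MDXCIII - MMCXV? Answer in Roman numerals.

MCMXXX = 1930, MDXCIII = 1593, MMCXV = 2115
1930 + 1593 = 3523
3523 - 2115 = 1408

MCDVIII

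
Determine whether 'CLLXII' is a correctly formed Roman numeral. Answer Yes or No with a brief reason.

'CLLXII': L should not appear more than once

No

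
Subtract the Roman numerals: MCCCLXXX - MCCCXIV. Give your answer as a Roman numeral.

MCCCLXXX = 1380
MCCCXIV = 1314
1380 - 1314 = 66

LXVI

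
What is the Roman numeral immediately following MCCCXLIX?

MCCCXLIX = 1349; next is 1350

MCCCL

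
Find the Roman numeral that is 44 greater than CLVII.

CLVII = 157
157 + 44 = 201

CCI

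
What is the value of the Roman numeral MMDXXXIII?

MMDXXXIII: M=1000, M=1000, D=500, X=10, X=10, X=10, I=1, I=1, I=1
1000 + 1000 + 500 + 10 + 10 + 10 + 1 + 1 + 1 = 2533

2533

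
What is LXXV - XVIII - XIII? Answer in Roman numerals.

LXXV = 75, XVIII = 18, XIII = 13
75 - 18 = 57
57 - 13 = 44

XLIV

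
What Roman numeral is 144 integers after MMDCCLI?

MMDCCLI = 2751
2751 + 144 = 2895

MMDCCCXCV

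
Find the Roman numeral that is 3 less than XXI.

XXI = 21
21 - 3 = 18

XVIII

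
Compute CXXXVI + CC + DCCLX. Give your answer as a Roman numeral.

CXXXVI = 136, CC = 200, DCCLX = 760
136 + 200 = 336
336 + 760 = 1096

MXCVI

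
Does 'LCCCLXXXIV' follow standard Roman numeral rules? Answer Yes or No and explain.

'LCCCLXXXIV': L should not appear more than once

No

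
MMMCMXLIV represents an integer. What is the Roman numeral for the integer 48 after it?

MMMCMXLIV = 3944
3944 + 48 = 3992

MMMCMXCII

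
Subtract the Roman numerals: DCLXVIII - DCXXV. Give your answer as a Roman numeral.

DCLXVIII = 668
DCXXV = 625
668 - 625 = 43

XLIII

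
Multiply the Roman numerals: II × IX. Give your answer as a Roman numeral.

II = 2
IX = 9
2 × 9 = 18

XVIII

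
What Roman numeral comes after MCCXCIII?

MCCXCIII = 1293, so the next integer is 1293 + 1 = 1294

MCCXCIV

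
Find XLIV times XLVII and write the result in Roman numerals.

XLIV = 44
XLVII = 47
44 × 47 = 2068

MMLXVIII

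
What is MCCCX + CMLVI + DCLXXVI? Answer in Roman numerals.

MCCCX = 1310, CMLVI = 956, DCLXXVI = 676
1310 + 956 = 2266
2266 + 676 = 2942

MMCMXLII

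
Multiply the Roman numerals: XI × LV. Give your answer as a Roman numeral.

XI = 11
LV = 55
11 × 55 = 605

DCV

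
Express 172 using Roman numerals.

Convert 172 to Roman numerals:
  172 contains 1×100 (C)
  72 contains 1×50 (L)
  22 contains 2×10 (XX)
  2 contains 2×1 (II)

CLXXII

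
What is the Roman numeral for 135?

Convert 135 to Roman numerals:
  135 contains 1×100 (C)
  35 contains 3×10 (XXX)
  5 contains 1×5 (V)

CXXXV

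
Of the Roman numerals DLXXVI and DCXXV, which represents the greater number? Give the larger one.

DLXXVI = 576
DCXXV = 625
625 is larger

DCXXV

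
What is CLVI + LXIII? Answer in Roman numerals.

CLVI = 156
LXIII = 63
156 + 63 = 219

CCXIX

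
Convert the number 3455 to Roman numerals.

Convert 3455 to Roman numerals:
  3455 contains 3×1000 (MMM)
  455 contains 1×400 (CD)
  55 contains 1×50 (L)
  5 contains 1×5 (V)

MMMCDLV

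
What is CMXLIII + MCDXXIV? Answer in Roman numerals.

CMXLIII = 943
MCDXXIV = 1424
943 + 1424 = 2367

MMCCCLXVII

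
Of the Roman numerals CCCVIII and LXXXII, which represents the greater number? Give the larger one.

CCCVIII = 308
LXXXII = 82
308 is larger

CCCVIII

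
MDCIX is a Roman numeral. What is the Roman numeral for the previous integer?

MDCIX = 1609, so the previous integer is 1609 - 1 = 1608

MDCVIII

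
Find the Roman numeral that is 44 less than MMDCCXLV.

MMDCCXLV = 2745
2745 - 44 = 2701

MMDCCI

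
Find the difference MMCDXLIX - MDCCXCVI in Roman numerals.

MMCDXLIX = 2449
MDCCXCVI = 1796
2449 - 1796 = 653

DCLIII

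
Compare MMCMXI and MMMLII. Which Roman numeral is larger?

MMCMXI = 2911
MMMLII = 3052
3052 is larger

MMMLII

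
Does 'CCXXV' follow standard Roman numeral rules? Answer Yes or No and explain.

'CCXXV': Check the rules: uses only the symbols I, V, X, L, C, D, M; no symbol is repeated more than three times in a row; V, L and D each appear at most once; no smaller symbol precedes a larger one (values never increase from left to right). Value: C (100) + C (100) + X (10) + X (10) + V (5) = 225. So it is a valid standard Roman numeral.

Yes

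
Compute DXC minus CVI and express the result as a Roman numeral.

DXC = 590
CVI = 106
590 - 106 = 484

CDLXXXIV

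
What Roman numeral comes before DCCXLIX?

DCCXLIX = 749; previous is 748

DCCXLVIII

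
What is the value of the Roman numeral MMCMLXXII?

MMCMLXXII: M=1000, M=1000, CM=900, L=50, X=10, X=10, I=1, I=1
1000 + 1000 + 900 + 50 + 10 + 10 + 1 + 1 = 2972

2972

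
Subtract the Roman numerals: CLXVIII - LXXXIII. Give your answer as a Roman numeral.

CLXVIII = 168
LXXXIII = 83
168 - 83 = 85

LXXXV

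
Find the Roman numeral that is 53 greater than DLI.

DLI = 551
551 + 53 = 604

DCIV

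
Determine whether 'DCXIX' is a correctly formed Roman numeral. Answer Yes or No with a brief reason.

'DCXIX': Check the rules: uses only the symbols I, V, X, L, C, D, M; no symbol is repeated more than three times in a row; V, L and D each appear at most once; the only place a smaller symbol precedes a larger one is the allowed subtractive pair IX, the symbol right after such a pair (if any) is smaller than the pair's first symbol, and otherwise the values never increase from left to right. Value: D (500) + C (100) + X (10) + IX (9) = 619. So it is a valid standard Roman numeral.

Yes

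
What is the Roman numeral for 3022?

Convert 3022 to Roman numerals:
  3022 contains 3×1000 (MMM)
  22 contains 2×10 (XX)
  2 contains 2×1 (II)

MMMXXII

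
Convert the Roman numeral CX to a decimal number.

CX: C=100, X=10
100 + 10 = 110

110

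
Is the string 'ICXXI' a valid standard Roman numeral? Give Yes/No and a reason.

'ICXXI': Invalid subtractive combination: IC

No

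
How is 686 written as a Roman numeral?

Convert 686 to Roman numerals:
  686 contains 1×500 (D)
  186 contains 1×100 (C)
  86 contains 1×50 (L)
  36 contains 3×10 (XXX)
  6 contains 1×5 (V)
  1 contains 1×1 (I)

DCLXXXVI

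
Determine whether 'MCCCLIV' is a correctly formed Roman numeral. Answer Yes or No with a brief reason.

'MCCCLIV': Check the rules: uses only the symbols I, V, X, L, C, D, M; no symbol is repeated more than three times in a row; V, L and D each appear at most once; the only place a smaller symbol precedes a larger one is the allowed subtractive pair IV, the symbol right after such a pair (if any) is smaller than the pair's first symbol, and otherwise the values never increase from left to right. Value: M (1000) + C (100) + C (100) + C (100) + L (50) + IV (4) = 1354. So it is a valid standard Roman numeral.

Yes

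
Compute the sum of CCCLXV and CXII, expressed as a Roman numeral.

CCCLXV = 365
CXII = 112
365 + 112 = 477

CDLXXVII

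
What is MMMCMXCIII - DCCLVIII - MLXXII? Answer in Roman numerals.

MMMCMXCIII = 3993, DCCLVIII = 758, MLXXII = 1072
3993 - 758 = 3235
3235 - 1072 = 2163

MMCLXIII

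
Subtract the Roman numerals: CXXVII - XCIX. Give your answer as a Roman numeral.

CXXVII = 127
XCIX = 99
127 - 99 = 28

XXVIII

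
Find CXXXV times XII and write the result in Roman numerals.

CXXXV = 135
XII = 12
135 × 12 = 1620

MDCXX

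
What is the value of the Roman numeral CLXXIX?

CLXXIX: C=100, L=50, X=10, X=10, IX=9
100 + 50 + 10 + 10 + 9 = 179

179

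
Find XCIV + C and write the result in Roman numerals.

XCIV = 94
C = 100
94 + 100 = 194

CXCIV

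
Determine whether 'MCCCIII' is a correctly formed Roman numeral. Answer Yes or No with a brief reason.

'MCCCIII': Check the rules: uses only the symbols I, V, X, L, C, D, M; no symbol is repeated more than three times in a row; V, L and D each appear at most once; no smaller symbol precedes a larger one (values never increase from left to right). Value: M (1000) + C (100) + C (100) + C (100) + I (1) + I (1) + I (1) = 1303. So it is a valid standard Roman numeral.

Yes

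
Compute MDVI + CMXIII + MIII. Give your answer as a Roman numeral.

MDVI = 1506, CMXIII = 913, MIII = 1003
1506 + 913 = 2419
2419 + 1003 = 3422

MMMCDXXII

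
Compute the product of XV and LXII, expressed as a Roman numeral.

XV = 15
LXII = 62
15 × 62 = 930

CMXXX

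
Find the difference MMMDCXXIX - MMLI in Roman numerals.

MMMDCXXIX = 3629
MMLI = 2051
3629 - 2051 = 1578

MDLXXVIII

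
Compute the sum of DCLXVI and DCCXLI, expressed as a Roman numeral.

DCLXVI = 666
DCCXLI = 741
666 + 741 = 1407

MCDVII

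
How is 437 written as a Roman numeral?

Convert 437 to Roman numerals:
  437 contains 1×400 (CD)
  37 contains 3×10 (XXX)
  7 contains 1×5 (V)
  2 contains 2×1 (II)

CDXXXVII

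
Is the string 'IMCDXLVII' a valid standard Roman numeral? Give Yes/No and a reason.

'IMCDXLVII': Invalid subtractive combination: IM

No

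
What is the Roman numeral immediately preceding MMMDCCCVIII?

MMMDCCCVIII = 3808, so the previous integer is 3808 - 1 = 3807

MMMDCCCVII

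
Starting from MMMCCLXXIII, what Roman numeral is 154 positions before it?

MMMCCLXXIII = 3273
3273 - 154 = 3119

MMMCXIX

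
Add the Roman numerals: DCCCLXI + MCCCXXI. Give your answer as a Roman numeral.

DCCCLXI = 861
MCCCXXI = 1321
861 + 1321 = 2182

MMCLXXXII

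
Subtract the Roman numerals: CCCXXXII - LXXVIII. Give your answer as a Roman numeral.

CCCXXXII = 332
LXXVIII = 78
332 - 78 = 254

CCLIV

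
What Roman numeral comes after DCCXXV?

DCCXXV = 725, so the next integer is 725 + 1 = 726

DCCXXVI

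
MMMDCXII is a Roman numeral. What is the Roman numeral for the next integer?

MMMDCXII = 3612, so the next integer is 3612 + 1 = 3613

MMMDCXIII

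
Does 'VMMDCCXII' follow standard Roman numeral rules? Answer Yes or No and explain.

'VMMDCCXII': Invalid subtractive combination: VM

No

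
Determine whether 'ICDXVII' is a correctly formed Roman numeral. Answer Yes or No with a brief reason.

'ICDXVII': Invalid subtractive combination: IC

No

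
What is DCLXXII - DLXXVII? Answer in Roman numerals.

DCLXXII = 672
DLXXVII = 577
672 - 577 = 95

XCV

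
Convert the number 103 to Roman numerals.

Convert 103 to Roman numerals:
  103 contains 1×100 (C)
  3 contains 3×1 (III)

CIII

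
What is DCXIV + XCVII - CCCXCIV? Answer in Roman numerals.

DCXIV = 614, XCVII = 97, CCCXCIV = 394
614 + 97 = 711
711 - 394 = 317

CCCXVII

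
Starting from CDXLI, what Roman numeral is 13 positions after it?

CDXLI = 441
441 + 13 = 454

CDLIV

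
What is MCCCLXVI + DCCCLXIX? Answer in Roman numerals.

MCCCLXVI = 1366
DCCCLXIX = 869
1366 + 869 = 2235

MMCCXXXV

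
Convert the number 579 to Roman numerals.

Convert 579 to Roman numerals:
  579 contains 1×500 (D)
  79 contains 1×50 (L)
  29 contains 2×10 (XX)
  9 contains 1×9 (IX)

DLXXIX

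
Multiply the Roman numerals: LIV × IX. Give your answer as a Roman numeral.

LIV = 54
IX = 9
54 × 9 = 486

CDLXXXVI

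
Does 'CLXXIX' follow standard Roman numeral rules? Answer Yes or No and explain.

'CLXXIX': Check the rules: uses only the symbols I, V, X, L, C, D, M; no symbol is repeated more than three times in a row; V, L and D each appear at most once; the only place a smaller symbol precedes a larger one is the allowed subtractive pair IX, the symbol right after such a pair (if any) is smaller than the pair's first symbol, and otherwise the values never increase from left to right. Value: C (100) + L (50) + X (10) + X (10) + IX (9) = 179. So it is a valid standard Roman numeral.

Yes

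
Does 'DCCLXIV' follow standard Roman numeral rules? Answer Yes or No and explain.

'DCCLXIV': Check the rules: uses only the symbols I, V, X, L, C, D, M; no symbol is repeated more than three times in a row; V, L and D each appear at most once; the only place a smaller symbol precedes a larger one is the allowed subtractive pair IV, the symbol right after such a pair (if any) is smaller than the pair's first symbol, and otherwise the values never increase from left to right. Value: D (500) + C (100) + C (100) + L (50) + X (10) + IV (4) = 764. So it is a valid standard Roman numeral.

Yes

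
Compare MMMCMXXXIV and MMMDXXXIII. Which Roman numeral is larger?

MMMCMXXXIV = 3934
MMMDXXXIII = 3533
3934 is larger

MMMCMXXXIV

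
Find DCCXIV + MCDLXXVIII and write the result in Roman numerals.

DCCXIV = 714
MCDLXXVIII = 1478
714 + 1478 = 2192

MMCXCII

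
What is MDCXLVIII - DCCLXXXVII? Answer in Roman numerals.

MDCXLVIII = 1648
DCCLXXXVII = 787
1648 - 787 = 861

DCCCLXI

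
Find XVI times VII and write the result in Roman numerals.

XVI = 16
VII = 7
16 × 7 = 112

CXII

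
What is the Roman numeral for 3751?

Convert 3751 to Roman numerals:
  3751 contains 3×1000 (MMM)
  751 contains 1×500 (D)
  251 contains 2×100 (CC)
  51 contains 1×50 (L)
  1 contains 1×1 (I)

MMMDCCLI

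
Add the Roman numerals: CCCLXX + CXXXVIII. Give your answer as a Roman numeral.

CCCLXX = 370
CXXXVIII = 138
370 + 138 = 508

DVIII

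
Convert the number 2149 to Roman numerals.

Convert 2149 to Roman numerals:
  2149 contains 2×1000 (MM)
  149 contains 1×100 (C)
  49 contains 1×40 (XL)
  9 contains 1×9 (IX)

MMCXLIX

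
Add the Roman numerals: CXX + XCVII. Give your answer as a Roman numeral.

CXX = 120
XCVII = 97
120 + 97 = 217

CCXVII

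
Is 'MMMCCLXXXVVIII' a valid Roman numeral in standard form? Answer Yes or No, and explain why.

'MMMCCLXXXVVIII': V should not appear more than once

No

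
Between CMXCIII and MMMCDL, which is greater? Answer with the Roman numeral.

CMXCIII = 993
MMMCDL = 3450
3450 is larger

MMMCDL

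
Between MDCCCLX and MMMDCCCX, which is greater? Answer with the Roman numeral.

MDCCCLX = 1860
MMMDCCCX = 3810
3810 is larger

MMMDCCCX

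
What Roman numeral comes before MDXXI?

MDXXI = 1521; previous is 1520

MDXX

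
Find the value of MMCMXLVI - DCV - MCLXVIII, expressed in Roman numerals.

MMCMXLVI = 2946, DCV = 605, MCLXVIII = 1168
2946 - 605 = 2341
2341 - 1168 = 1173

MCLXXIII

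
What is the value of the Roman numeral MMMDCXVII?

MMMDCXVII: M=1000, M=1000, M=1000, D=500, C=100, X=10, V=5, I=1, I=1
1000 + 1000 + 1000 + 500 + 100 + 10 + 5 + 1 + 1 = 3617

3617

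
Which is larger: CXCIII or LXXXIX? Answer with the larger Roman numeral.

CXCIII = 193
LXXXIX = 89
193 is larger

CXCIII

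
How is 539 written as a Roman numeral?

Convert 539 to Roman numerals:
  539 contains 1×500 (D)
  39 contains 3×10 (XXX)
  9 contains 1×9 (IX)

DXXXIX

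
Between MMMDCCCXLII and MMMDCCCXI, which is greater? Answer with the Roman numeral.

MMMDCCCXLII = 3842
MMMDCCCXI = 3811
3842 is larger

MMMDCCCXLII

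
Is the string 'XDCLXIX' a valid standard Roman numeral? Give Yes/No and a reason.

'XDCLXIX': Invalid subtractive combination: XD

No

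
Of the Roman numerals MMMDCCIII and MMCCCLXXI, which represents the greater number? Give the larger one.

MMMDCCIII = 3703
MMCCCLXXI = 2371
3703 is larger

MMMDCCIII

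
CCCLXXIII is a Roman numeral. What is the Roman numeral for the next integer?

CCCLXXIII = 373; next is 374

CCCLXXIV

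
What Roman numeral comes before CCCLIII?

CCCLIII = 353, so the previous integer is 353 - 1 = 352

CCCLII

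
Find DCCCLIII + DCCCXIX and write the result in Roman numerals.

DCCCLIII = 853
DCCCXIX = 819
853 + 819 = 1672

MDCLXXII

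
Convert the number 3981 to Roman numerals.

Convert 3981 to Roman numerals:
  3981 contains 3×1000 (MMM)
  981 contains 1×900 (CM)
  81 contains 1×50 (L)
  31 contains 3×10 (XXX)
  1 contains 1×1 (I)

MMMCMLXXXI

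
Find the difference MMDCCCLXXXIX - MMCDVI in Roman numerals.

MMDCCCLXXXIX = 2889
MMCDVI = 2406
2889 - 2406 = 483

CDLXXXIII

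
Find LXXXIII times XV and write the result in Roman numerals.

LXXXIII = 83
XV = 15
83 × 15 = 1245

MCCXLV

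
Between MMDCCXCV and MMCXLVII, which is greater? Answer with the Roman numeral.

MMDCCXCV = 2795
MMCXLVII = 2147
2795 is larger

MMDCCXCV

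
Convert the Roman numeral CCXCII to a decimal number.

CCXCII: C=100, C=100, XC=90, I=1, I=1
100 + 100 + 90 + 1 + 1 = 292

292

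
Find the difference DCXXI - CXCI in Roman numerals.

DCXXI = 621
CXCI = 191
621 - 191 = 430

CDXXX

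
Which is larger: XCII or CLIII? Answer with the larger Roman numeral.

XCII = 92
CLIII = 153
153 is larger

CLIII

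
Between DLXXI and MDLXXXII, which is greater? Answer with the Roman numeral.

DLXXI = 571
MDLXXXII = 1582
1582 is larger

MDLXXXII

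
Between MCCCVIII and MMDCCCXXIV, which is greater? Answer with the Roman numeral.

MCCCVIII = 1308
MMDCCCXXIV = 2824
2824 is larger

MMDCCCXXIV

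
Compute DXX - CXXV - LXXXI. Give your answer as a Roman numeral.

DXX = 520, CXXV = 125, LXXXI = 81
520 - 125 = 395
395 - 81 = 314

CCCXIV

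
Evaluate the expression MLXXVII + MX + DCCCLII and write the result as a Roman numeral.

MLXXVII = 1077, MX = 1010, DCCCLII = 852
1077 + 1010 = 2087
2087 + 852 = 2939

MMCMXXXIX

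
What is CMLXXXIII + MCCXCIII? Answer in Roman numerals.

CMLXXXIII = 983
MCCXCIII = 1293
983 + 1293 = 2276

MMCCLXXVI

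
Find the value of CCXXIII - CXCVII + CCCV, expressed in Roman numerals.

CCXXIII = 223, CXCVII = 197, CCCV = 305
223 - 197 = 26
26 + 305 = 331

CCCXXXI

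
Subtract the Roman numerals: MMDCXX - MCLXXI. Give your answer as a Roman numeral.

MMDCXX = 2620
MCLXXI = 1171
2620 - 1171 = 1449

MCDXLIX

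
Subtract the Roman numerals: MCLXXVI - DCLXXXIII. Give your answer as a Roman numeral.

MCLXXVI = 1176
DCLXXXIII = 683
1176 - 683 = 493

CDXCIII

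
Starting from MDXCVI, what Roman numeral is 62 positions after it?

MDXCVI = 1596
1596 + 62 = 1658

MDCLVIII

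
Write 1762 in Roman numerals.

Convert 1762 to Roman numerals:
  1762 contains 1×1000 (M)
  762 contains 1×500 (D)
  262 contains 2×100 (CC)
  62 contains 1×50 (L)
  12 contains 1×10 (X)
  2 contains 2×1 (II)

MDCCLXII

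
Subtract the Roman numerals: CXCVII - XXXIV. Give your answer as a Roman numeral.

CXCVII = 197
XXXIV = 34
197 - 34 = 163

CLXIII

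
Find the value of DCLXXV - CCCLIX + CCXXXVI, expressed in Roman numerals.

DCLXXV = 675, CCCLIX = 359, CCXXXVI = 236
675 - 359 = 316
316 + 236 = 552

DLII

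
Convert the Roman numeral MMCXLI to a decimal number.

MMCXLI: M=1000, M=1000, C=100, XL=40, I=1
1000 + 1000 + 100 + 40 + 1 = 2141

2141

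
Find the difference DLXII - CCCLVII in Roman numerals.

DLXII = 562
CCCLVII = 357
562 - 357 = 205

CCV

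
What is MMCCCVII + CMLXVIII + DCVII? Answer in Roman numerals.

MMCCCVII = 2307, CMLXVIII = 968, DCVII = 607
2307 + 968 = 3275
3275 + 607 = 3882

MMMDCCCLXXXII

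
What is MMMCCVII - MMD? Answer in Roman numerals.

MMMCCVII = 3207
MMD = 2500
3207 - 2500 = 707

DCCVII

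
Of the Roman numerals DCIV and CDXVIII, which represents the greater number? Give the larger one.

DCIV = 604
CDXVIII = 418
604 is larger

DCIV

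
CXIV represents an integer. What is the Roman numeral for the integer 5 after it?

CXIV = 114
114 + 5 = 119

CXIX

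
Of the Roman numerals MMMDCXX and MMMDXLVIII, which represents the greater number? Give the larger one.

MMMDCXX = 3620
MMMDXLVIII = 3548
3620 is larger

MMMDCXX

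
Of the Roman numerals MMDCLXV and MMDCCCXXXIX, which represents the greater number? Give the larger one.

MMDCLXV = 2665
MMDCCCXXXIX = 2839
2839 is larger

MMDCCCXXXIX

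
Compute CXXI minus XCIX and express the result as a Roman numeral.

CXXI = 121
XCIX = 99
121 - 99 = 22

XXII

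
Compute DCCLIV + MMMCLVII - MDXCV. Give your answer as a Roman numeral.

DCCLIV = 754, MMMCLVII = 3157, MDXCV = 1595
754 + 3157 = 3911
3911 - 1595 = 2316

MMCCCXVI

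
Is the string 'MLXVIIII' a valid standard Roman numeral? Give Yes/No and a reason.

'MLXVIIII': More than 3 consecutive I's

No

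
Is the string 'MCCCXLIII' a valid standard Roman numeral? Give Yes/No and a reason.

'MCCCXLIII': Check the rules: uses only the symbols I, V, X, L, C, D, M; no symbol is repeated more than three times in a row; V, L and D each appear at most once; the only place a smaller symbol precedes a larger one is the allowed subtractive pair XL, the symbol right after such a pair (if any) is smaller than the pair's first symbol, and otherwise the values never increase from left to right. Value: M (1000) + C (100) + C (100) + C (100) + XL (40) + I (1) + I (1) + I (1) = 1343. So it is a valid standard Roman numeral.

Yes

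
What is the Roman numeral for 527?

Convert 527 to Roman numerals:
  527 contains 1×500 (D)
  27 contains 2×10 (XX)
  7 contains 1×5 (V)
  2 contains 2×1 (II)

DXXVII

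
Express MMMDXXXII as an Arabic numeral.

MMMDXXXII: M=1000, M=1000, M=1000, D=500, X=10, X=10, X=10, I=1, I=1
1000 + 1000 + 1000 + 500 + 10 + 10 + 10 + 1 + 1 = 3532

3532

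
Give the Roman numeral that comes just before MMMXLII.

MMMXLII = 3042; previous is 3041

MMMXLI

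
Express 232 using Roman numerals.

Convert 232 to Roman numerals:
  232 contains 2×100 (CC)
  32 contains 3×10 (XXX)
  2 contains 2×1 (II)

CCXXXII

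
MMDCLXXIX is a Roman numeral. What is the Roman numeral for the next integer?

MMDCLXXIX = 2679; next is 2680

MMDCLXXX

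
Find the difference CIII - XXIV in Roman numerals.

CIII = 103
XXIV = 24
103 - 24 = 79

LXXIX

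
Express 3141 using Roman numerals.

Convert 3141 to Roman numerals:
  3141 contains 3×1000 (MMM)
  141 contains 1×100 (C)
  41 contains 1×40 (XL)
  1 contains 1×1 (I)

MMMCXLI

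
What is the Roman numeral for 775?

Convert 775 to Roman numerals:
  775 contains 1×500 (D)
  275 contains 2×100 (CC)
  75 contains 1×50 (L)
  25 contains 2×10 (XX)
  5 contains 1×5 (V)

DCCLXXV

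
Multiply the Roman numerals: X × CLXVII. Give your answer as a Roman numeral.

X = 10
CLXVII = 167
10 × 167 = 1670

MDCLXX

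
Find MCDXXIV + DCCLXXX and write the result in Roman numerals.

MCDXXIV = 1424
DCCLXXX = 780
1424 + 780 = 2204

MMCCIV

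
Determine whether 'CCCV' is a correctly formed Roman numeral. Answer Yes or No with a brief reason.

'CCCV': Check the rules: uses only the symbols I, V, X, L, C, D, M; no symbol is repeated more than three times in a row; V, L and D each appear at most once; no smaller symbol precedes a larger one (values never increase from left to right). Value: C (100) + C (100) + C (100) + V (5) = 305. So it is a valid standard Roman numeral.

Yes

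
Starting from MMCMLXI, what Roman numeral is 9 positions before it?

MMCMLXI = 2961
2961 - 9 = 2952

MMCMLII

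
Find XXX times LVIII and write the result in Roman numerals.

XXX = 30
LVIII = 58
30 × 58 = 1740

MDCCXL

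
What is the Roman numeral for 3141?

Convert 3141 to Roman numerals:
  3141 contains 3×1000 (MMM)
  141 contains 1×100 (C)
  41 contains 1×40 (XL)
  1 contains 1×1 (I)

MMMCXLI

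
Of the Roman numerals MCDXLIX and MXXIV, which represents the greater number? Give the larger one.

MCDXLIX = 1449
MXXIV = 1024
1449 is larger

MCDXLIX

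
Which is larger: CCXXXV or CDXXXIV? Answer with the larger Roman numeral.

CCXXXV = 235
CDXXXIV = 434
434 is larger

CDXXXIV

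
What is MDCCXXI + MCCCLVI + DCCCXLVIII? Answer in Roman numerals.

MDCCXXI = 1721, MCCCLVI = 1356, DCCCXLVIII = 848
1721 + 1356 = 3077
3077 + 848 = 3925

MMMCMXXV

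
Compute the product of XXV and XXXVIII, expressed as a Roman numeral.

XXV = 25
XXXVIII = 38
25 × 38 = 950

CML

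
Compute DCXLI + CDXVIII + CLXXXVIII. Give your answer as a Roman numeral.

DCXLI = 641, CDXVIII = 418, CLXXXVIII = 188
641 + 418 = 1059
1059 + 188 = 1247

MCCXLVII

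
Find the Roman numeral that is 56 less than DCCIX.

DCCIX = 709
709 - 56 = 653

DCLIII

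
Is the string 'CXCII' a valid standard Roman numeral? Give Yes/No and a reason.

'CXCII': Check the rules: uses only the symbols I, V, X, L, C, D, M; no symbol is repeated more than three times in a row; V, L and D each appear at most once; the only place a smaller symbol precedes a larger one is the allowed subtractive pair XC, the symbol right after such a pair (if any) is smaller than the pair's first symbol, and otherwise the values never increase from left to right. Value: C (100) + XC (90) + I (1) + I (1) = 192. So it is a valid standard Roman numeral.

Yes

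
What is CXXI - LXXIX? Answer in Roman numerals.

CXXI = 121
LXXIX = 79
121 - 79 = 42

XLII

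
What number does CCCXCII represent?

CCCXCII: C=100, C=100, C=100, XC=90, I=1, I=1
100 + 100 + 100 + 90 + 1 + 1 = 392

392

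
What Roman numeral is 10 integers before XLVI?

XLVI = 46
46 - 10 = 36

XXXVI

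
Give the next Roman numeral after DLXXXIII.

DLXXXIII = 583, so the next integer is 583 + 1 = 584

DLXXXIV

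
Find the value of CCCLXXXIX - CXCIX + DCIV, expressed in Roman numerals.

CCCLXXXIX = 389, CXCIX = 199, DCIV = 604
389 - 199 = 190
190 + 604 = 794

DCCXCIV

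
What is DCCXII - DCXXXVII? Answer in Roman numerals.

DCCXII = 712
DCXXXVII = 637
712 - 637 = 75

LXXV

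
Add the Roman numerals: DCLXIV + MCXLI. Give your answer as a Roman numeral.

DCLXIV = 664
MCXLI = 1141
664 + 1141 = 1805

MDCCCV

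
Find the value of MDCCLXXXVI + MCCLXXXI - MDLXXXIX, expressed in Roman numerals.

MDCCLXXXVI = 1786, MCCLXXXI = 1281, MDLXXXIX = 1589
1786 + 1281 = 3067
3067 - 1589 = 1478

MCDLXXVIII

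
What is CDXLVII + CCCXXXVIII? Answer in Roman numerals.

CDXLVII = 447
CCCXXXVIII = 338
447 + 338 = 785

DCCLXXXV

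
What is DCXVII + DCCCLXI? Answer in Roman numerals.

DCXVII = 617
DCCCLXI = 861
617 + 861 = 1478

MCDLXXVIII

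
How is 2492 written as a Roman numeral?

Convert 2492 to Roman numerals:
  2492 contains 2×1000 (MM)
  492 contains 1×400 (CD)
  92 contains 1×90 (XC)
  2 contains 2×1 (II)

MMCDXCII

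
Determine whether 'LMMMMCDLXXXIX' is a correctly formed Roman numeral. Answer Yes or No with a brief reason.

'LMMMMCDLXXXIX': More than 3 consecutive M's

No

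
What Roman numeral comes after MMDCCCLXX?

MMDCCCLXX = 2870, so the next integer is 2870 + 1 = 2871

MMDCCCLXXI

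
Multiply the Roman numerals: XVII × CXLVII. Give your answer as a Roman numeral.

XVII = 17
CXLVII = 147
17 × 147 = 2499

MMCDXCIX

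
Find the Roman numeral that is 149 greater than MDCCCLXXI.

MDCCCLXXI = 1871
1871 + 149 = 2020

MMXX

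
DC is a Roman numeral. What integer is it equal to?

DC: D=500, C=100
500 + 100 = 600

600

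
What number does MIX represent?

MIX: M=1000, IX=9
1000 + 9 = 1009

1009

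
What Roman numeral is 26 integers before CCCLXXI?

CCCLXXI = 371
371 - 26 = 345

CCCXLV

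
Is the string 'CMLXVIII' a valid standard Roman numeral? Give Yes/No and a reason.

'CMLXVIII': Check the rules: uses only the symbols I, V, X, L, C, D, M; no symbol is repeated more than three times in a row; V, L and D each appear at most once; the only place a smaller symbol precedes a larger one is the allowed subtractive pair CM, the symbol right after such a pair (if any) is smaller than the pair's first symbol, and otherwise the values never increase from left to right. Value: CM (900) + L (50) + X (10) + V (5) + I (1) + I (1) + I (1) = 968. So it is a valid standard Roman numeral.

Yes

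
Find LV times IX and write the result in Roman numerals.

LV = 55
IX = 9
55 × 9 = 495

CDXCV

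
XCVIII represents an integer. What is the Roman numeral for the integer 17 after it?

XCVIII = 98
98 + 17 = 115

CXV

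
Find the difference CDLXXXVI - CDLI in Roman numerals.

CDLXXXVI = 486
CDLI = 451
486 - 451 = 35

XXXV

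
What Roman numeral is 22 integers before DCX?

DCX = 610
610 - 22 = 588

DLXXXVIII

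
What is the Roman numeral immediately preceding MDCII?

MDCII = 1602; previous is 1601

MDCI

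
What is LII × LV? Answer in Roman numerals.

LII = 52
LV = 55
52 × 55 = 2860

MMDCCCLX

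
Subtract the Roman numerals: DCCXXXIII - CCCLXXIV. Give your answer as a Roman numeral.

DCCXXXIII = 733
CCCLXXIV = 374
733 - 374 = 359

CCCLIX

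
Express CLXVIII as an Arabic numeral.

CLXVIII: C=100, L=50, X=10, V=5, I=1, I=1, I=1
100 + 50 + 10 + 5 + 1 + 1 + 1 = 168

168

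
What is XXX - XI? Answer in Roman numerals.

XXX = 30
XI = 11
30 - 11 = 19

XIX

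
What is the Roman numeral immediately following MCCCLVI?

MCCCLVI = 1356, so the next integer is 1356 + 1 = 1357

MCCCLVII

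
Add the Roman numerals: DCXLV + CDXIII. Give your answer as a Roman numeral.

DCXLV = 645
CDXIII = 413
645 + 413 = 1058

MLVIII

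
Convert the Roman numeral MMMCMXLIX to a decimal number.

MMMCMXLIX: M=1000, M=1000, M=1000, CM=900, XL=40, IX=9
1000 + 1000 + 1000 + 900 + 40 + 9 = 3949

3949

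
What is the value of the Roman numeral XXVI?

XXVI: X=10, X=10, V=5, I=1
10 + 10 + 5 + 1 = 26

26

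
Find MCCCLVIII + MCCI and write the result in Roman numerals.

MCCCLVIII = 1358
MCCI = 1201
1358 + 1201 = 2559

MMDLIX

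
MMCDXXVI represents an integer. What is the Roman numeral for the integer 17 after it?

MMCDXXVI = 2426
2426 + 17 = 2443

MMCDXLIII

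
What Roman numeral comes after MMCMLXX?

MMCMLXX = 2970, so the next integer is 2970 + 1 = 2971

MMCMLXXI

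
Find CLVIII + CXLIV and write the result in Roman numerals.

CLVIII = 158
CXLIV = 144
158 + 144 = 302

CCCII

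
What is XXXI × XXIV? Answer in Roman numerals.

XXXI = 31
XXIV = 24
31 × 24 = 744

DCCXLIV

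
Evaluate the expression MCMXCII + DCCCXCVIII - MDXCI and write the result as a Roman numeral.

MCMXCII = 1992, DCCCXCVIII = 898, MDXCI = 1591
1992 + 898 = 2890
2890 - 1591 = 1299

MCCXCIX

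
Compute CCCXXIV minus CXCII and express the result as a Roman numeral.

CCCXXIV = 324
CXCII = 192
324 - 192 = 132

CXXXII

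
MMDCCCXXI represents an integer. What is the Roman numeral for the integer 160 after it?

MMDCCCXXI = 2821
2821 + 160 = 2981

MMCMLXXXI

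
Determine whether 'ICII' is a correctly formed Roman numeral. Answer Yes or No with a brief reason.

'ICII': Invalid subtractive combination: IC

No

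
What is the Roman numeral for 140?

Convert 140 to Roman numerals:
  140 contains 1×100 (C)
  40 contains 1×40 (XL)

CXL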